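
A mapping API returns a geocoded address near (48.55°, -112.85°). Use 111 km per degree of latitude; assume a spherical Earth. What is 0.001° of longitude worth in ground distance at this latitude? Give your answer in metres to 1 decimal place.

73.5 metres

0.001° of longitude at 48.55° is 0.001 × 111000 × cos 48.55° ≈ 0.001 × 73478.2 = 73.4782 m.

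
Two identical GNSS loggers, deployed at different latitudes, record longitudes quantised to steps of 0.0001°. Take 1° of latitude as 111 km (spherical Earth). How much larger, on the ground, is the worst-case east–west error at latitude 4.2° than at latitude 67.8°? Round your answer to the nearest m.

3 m

With a 0.0001° grid the true value lies within half a step, ±0.0001°/2 = ±5e-05°, of the stored one.
At 4.2°: 5e-05° × 111000 × cos 4.2° = 5e-05 × 111000 × 0.9973 ≈ 5.5351 m.
At 67.8°: 5e-05° × 111000 × cos 67.8° = 5e-05 × 111000 × 0.3778 ≈ 2.097 m.
Difference: 5.5351 − 2.097 = 3.4381 m.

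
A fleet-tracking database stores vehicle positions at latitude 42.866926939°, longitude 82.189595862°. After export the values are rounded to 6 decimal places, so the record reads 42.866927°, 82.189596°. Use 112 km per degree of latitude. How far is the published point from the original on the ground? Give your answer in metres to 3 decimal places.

0.013 metres

The latitude changed by -0.000000061° and the longitude by -0.000000138°.
North–south shift: -0.000000061 × 112000 = -0.006832 m.
East–west at this latitude: -0.000000138° × 112000 × cos 42.8669° ≈ -0.000000138 × 82088.8 = -0.0113283 m.
Distance: √(0.006832² + 0.0113283²) ≈ 0.013229 m.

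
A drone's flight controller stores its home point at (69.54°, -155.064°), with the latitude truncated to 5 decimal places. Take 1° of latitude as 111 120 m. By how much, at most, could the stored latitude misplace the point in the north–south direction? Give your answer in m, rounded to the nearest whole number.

1 m

Truncating at 5 decimal places can drop up to a full unit in the last place, so the latitude may be off by as much as 1e-05°.
North–south distance: 1e-05° × 111120 m/° = 1.1112 m.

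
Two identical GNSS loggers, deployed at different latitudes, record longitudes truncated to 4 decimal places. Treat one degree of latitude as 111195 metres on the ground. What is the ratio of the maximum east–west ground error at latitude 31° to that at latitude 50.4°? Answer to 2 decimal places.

Truncating at 4 decimal places can drop up to a full unit in the last place, so the longitude may be off by as much as 0.0001°.
Error at 31° = 0.0001° × 111195 × cos 31° ≈ 11.12 × 0.8572 = 9.5313 m.
Error at 50.4° = 0.0001° × 111195 × cos 50.4° ≈ 11.12 × 0.6374 = 7.0878 m.
The ratio reduces to cos 31° / cos 50.4° = 0.8572/0.6374 ≈ 1.3447.

1.34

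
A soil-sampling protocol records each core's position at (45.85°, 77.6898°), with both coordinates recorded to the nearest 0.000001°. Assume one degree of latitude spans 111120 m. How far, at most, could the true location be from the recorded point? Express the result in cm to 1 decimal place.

6.8 cm

Rounding to 6 decimal places leaves each coordinate within ±5e-07° of the true value.
N–S: 5e-07° × 111120 m/° = 0.05556 m.
East–west component at 45.85°: 5e-07° × 111120 × cos 45.85° ≈ 5e-07 × 77399.4 ≈ 0.0386997 m.
The two errors are perpendicular, so the maximum displacement is √(0.05556² + 0.0386997²) ≈ 0.0677095 m.
That is 0.0677095 m = 6.771 cm.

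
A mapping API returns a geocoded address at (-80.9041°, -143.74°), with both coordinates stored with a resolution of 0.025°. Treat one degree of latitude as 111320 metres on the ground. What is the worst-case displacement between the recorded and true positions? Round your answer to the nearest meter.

1409 meters

With a 0.025° grid the true value lies within half a step, ±0.025°/2 = ±0.0125°, of the stored one.
N–S: 0.0125° × 111320 m/° = 1391.5 m.
East–west component at 80.9041°: 0.0125° × 111320 × cos 80.9041° ≈ 0.0125 × 17598.3 ≈ 219.979 m.
Combining orthogonally: (1391.5² + 219.979²)^½ ≈ 1408.78 m.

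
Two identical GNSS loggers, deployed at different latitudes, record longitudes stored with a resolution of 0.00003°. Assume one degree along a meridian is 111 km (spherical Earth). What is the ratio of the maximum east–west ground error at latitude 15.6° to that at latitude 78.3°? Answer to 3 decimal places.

4.750

With a 0.00003° grid the true value lies within half a step, ±0.00003°/2 = ±1.5e-05°, of the stored one.
Error at 15.6° = 1.5e-05° × 111000 × cos 15.6° ≈ 1.665 × 0.9632 = 1.6037 m.
Error at 78.3° = 1.5e-05° × 111000 × cos 78.3° ≈ 1.665 × 0.2028 = 0.33764 m.
The ratio reduces to cos 15.6° / cos 78.3° = 0.9632/0.2028 ≈ 4.7496.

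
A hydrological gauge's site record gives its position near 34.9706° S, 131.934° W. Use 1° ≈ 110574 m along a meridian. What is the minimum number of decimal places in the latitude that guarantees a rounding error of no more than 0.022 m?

7

One degree of latitude covers 110574 m.
Rounding to N decimal places gives at most 0.5 × 10⁻ᴺ degrees of error, i.e. 0.5 × 10⁻ᴺ × 110574 m.
Need 0.5 × 110574 × 10⁻ᴺ ≤ 0.022 → 10⁻ᴺ ≤ 3.979e-07, so N ≥ 6.40.
So 7 decimal places suffice (0.00553 m); 6 would allow up to 0.0553 m.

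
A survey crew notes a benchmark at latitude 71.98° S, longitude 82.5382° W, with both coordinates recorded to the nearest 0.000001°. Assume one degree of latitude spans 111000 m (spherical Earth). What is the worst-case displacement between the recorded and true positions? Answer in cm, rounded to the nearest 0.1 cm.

Rounding to 6 decimal places leaves each coordinate within ±5e-07° of the true value.
N–S: 5e-07° × 111000 m/° = 0.0555 m.
East–west component at 71.98°: 5e-07° × 111000 × cos 71.98° ≈ 5e-07 × 34337.7 ≈ 0.0171689 m.
The two errors are perpendicular, so the maximum displacement is √(0.0555² + 0.0171689²) ≈ 0.0580949 m.
That is 0.0580949 m = 5.8095 cm.

5.8 cm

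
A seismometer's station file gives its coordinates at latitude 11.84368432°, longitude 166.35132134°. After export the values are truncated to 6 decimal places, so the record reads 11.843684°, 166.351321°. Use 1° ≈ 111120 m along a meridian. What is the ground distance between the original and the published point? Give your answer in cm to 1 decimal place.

5.1 cm

The latitude changed by +0.00000032° and the longitude by +0.00000034°.
North–south shift: 0.00000032 × 111120 = 0.0355584 m.
E–W at 11.8437°: 0.00000034° × 111120 × cos 11.8437° = 0.00000034 × 111120 × 0.9787 ≈ 0.0369765 m.
Combined displacement = (0.0355584² + 0.0369765²)^½ ≈ 0.0512997 m.
That is 0.0512997 m = 5.13 cm.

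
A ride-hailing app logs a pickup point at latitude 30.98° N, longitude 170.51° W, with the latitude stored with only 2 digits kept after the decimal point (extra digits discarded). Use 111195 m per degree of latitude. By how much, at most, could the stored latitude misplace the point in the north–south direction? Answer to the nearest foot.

3648 feet

Truncating at 2 decimal places can drop up to a full unit in the last place, so the latitude may be off by as much as 0.01°.
Along the meridian that is 0.01° × 111195 m/° = 1111.95 m.
Converting: 1111.95 m × 3.2808 ft/m ≈ 3648.1 ft.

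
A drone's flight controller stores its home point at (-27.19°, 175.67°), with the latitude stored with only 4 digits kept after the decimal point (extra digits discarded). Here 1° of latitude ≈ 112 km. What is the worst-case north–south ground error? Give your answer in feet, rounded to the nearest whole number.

37 feet

Truncating at 4 decimal places can drop up to a full unit in the last place, so the latitude may be off by as much as 0.0001°.
North–south distance: 0.0001° × 112000 m/° = 11.2 m.
In feet: 11.2 m ÷ 0.3048 ≈ 36.745 ft.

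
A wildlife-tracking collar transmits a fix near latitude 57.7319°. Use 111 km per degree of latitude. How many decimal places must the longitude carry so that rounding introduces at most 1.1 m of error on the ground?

At 57.7319° one degree of longitude covers 111000 × cos 57.7319° ≈ 111000 × 0.5339 ≈ 59260.9 m.
With N decimal places the half-ulp bound is 0.5·10⁻ᴺ°, or 0.5·10⁻ᴺ × 59260.9 m on the ground.
Setting 29630.4 × 10⁻ᴺ ≤ 1.1 gives 10ᴺ ≥ 2.694e+04, i.e. N ≥ 4.43.
N = 4 would give 2.96 m (too coarse); N = 5 gives 0.296 m ≤ 1.1 m.

5 decimal places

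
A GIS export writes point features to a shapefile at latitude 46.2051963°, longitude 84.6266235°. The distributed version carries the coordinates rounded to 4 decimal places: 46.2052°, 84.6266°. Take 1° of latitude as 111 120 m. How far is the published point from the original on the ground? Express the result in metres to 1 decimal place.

1.9 metres

The latitude changed by -0.0000037° and the longitude by +0.0000235°.
North–south shift: -0.0000037 × 111120 = -0.411144 m.
East–west at this latitude: 0.0000235° × 111120 × cos 46.2052° ≈ 0.0000235 × 76903.7 = 1.80724 m.
Combined displacement = (0.411144² + 1.80724²)^½ ≈ 1.85341 m.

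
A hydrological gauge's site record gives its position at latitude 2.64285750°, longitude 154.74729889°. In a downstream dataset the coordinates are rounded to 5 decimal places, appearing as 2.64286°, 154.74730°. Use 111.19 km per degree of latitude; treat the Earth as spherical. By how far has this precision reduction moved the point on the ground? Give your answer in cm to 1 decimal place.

30.4 cm

The latitude changed by -0.00000250° and the longitude by -0.00000111°.
N–S: -0.00000250° × 111190 m/° = -0.277975 m.
E–W at 2.64286°: -0.00000111° × 111190 × cos 2.64286° = -0.00000111 × 111190 × 0.9989 ≈ -0.12329 m.
Distance: √(0.277975² + 0.12329²) ≈ 0.30409 m.
That is 0.30409 m = 30.409 cm.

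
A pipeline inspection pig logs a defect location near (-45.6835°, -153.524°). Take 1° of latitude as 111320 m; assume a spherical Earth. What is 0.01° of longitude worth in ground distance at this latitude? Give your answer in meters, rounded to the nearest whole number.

778 meters

At 45.6835° a degree of longitude is 111320 × cos 45.6835° ≈ 77770.5 m, so 0.01° corresponds to 777.705 m.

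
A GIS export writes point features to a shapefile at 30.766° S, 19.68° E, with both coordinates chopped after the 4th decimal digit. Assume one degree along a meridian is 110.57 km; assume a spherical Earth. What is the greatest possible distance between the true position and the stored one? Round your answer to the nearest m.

15 m

Truncating at 4 decimal places can drop up to a full unit in the last place, so each coordinate may be off by as much as 0.0001°.
Latitude error → 0.0001 × 110570 = 11.057 m along the meridian.
Longitude error → 0.0001 × 110570 × cos 30.766° = 0.0001 × 110570 × 0.8593 ≈ 9.50088 m.
Worst case both components are at the extreme and orthogonal: √(11.057² + 9.50088²) ≈ 14.5782 m.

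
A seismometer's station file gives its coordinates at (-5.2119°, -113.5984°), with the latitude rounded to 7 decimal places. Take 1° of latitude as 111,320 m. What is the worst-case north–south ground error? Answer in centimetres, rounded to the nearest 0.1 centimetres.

Rounding to 7 decimal places leaves the latitude within ±5e-08° of the true value.
So the N–S error is at most 5e-08 × 111320 = 0.005566 m.
That is 0.005566 m = 0.5566 cm.

0.6 centimetres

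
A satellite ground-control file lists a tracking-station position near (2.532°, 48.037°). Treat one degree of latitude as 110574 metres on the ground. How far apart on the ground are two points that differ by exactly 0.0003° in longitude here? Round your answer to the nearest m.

33 m

0.0003° of longitude at 2.532° is 0.0003 × 110574 × cos 2.532° ≈ 0.0003 × 110466 = 33.1398 m.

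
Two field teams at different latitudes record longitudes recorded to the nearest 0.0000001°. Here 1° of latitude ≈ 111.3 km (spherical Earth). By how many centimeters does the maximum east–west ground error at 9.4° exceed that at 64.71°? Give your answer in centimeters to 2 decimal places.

Rounding to 7 decimal places leaves the longitude within ±5e-08° of the true value.
At 9.4°: 5e-08° × 111300 × cos 9.4° = 5e-08 × 111300 × 0.9866 ≈ 0.0054903 m.
At 64.71°: 5e-08° × 111300 × cos 64.71° = 5e-08 × 111300 × 0.4272 ≈ 0.0023774 m.
Difference: 0.0054903 − 0.0023774 = 0.0031129 m.
That is 0.00311291 m = 0.31129 cm.

0.31 centimeters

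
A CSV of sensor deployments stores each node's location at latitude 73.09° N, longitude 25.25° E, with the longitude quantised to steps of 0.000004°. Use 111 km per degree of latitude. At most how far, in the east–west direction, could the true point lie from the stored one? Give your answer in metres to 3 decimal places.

0.065 metres

With a 0.000004° grid the true value lies within half a step, ±0.000004°/2 = ±2e-06°, of the stored one.
At latitude 73.09° a degree of longitude spans 111000 m × cos 73.09° = 111000 × 0.2909 ≈ 32286.5 m.
So at most 2e-06° × 32286.5 ≈ 0.064573 m east–west.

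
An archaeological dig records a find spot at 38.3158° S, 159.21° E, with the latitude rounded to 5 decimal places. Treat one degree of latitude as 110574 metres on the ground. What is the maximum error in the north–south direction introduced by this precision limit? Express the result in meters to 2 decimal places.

0.55 meters

Rounding to 5 decimal places leaves the latitude within ±5e-06° of the true value.
North–south distance: 5e-06° × 110574 m/° = 0.55287 m.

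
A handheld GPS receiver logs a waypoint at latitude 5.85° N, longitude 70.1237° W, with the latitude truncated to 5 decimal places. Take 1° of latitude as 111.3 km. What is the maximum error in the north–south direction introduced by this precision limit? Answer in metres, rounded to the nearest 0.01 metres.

Truncating at 5 decimal places can drop up to a full unit in the last place, so the latitude may be off by as much as 1e-05°.
So the N–S error is at most 1e-05 × 111300 = 1.113 m.

1.11 metres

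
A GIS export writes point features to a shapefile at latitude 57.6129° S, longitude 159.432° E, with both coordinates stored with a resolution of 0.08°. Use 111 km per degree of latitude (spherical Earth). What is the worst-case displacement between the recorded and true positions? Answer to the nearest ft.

16525 ft

With a 0.08° grid the true value lies within half a step, ±0.08°/2 = ±0.04°, of the stored one.
Latitude error → 0.04 × 111000 = 4440 m along the meridian.
E–W at 57.6129°: 0.04° × 111000 × cos 57.6129° = 0.04 × 111000 × 0.5356 ≈ 2378.23 m.
The two errors are perpendicular, so the maximum displacement is √(4440² + 2378.23²) ≈ 5036.82 m.
Converting: 5036.82 m × 3.2808 ft/m ≈ 16525 ft.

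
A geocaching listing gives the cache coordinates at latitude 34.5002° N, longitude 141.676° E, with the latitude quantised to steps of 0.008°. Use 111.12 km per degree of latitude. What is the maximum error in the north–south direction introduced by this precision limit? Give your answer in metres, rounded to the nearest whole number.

444 metres

With a 0.008° grid the true value lies within half a step, ±0.008°/2 = ±0.004°, of the stored one.
North–south distance: 0.004° × 111120 m/° = 444.48 m.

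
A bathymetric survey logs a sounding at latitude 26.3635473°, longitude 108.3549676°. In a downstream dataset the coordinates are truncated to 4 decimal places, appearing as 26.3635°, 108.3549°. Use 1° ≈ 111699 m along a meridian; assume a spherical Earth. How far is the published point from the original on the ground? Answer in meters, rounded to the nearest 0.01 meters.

The latitude changed by +0.0000473° and the longitude by +0.0000676°.
North–south shift: 0.0000473 × 111699 = 5.28336 m.
East–west at this latitude: 0.0000676° × 111699 × cos 26.3635° ≈ 0.0000676 × 100082 = 6.76552 m.
Combined displacement = (5.28336² + 6.76552²)^½ ≈ 8.58407 m.

8.58 meters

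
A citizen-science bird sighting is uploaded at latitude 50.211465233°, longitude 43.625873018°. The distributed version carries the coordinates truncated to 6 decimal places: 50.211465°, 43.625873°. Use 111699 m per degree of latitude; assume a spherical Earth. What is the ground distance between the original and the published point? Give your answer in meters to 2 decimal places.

The latitude changed by +0.000000233° and the longitude by +0.000000018°.
North–south shift: 0.000000233 × 111699 = 0.0260259 m.
East–west at this latitude: 0.000000018° × 111699 × cos 50.2115° ≈ 0.000000018 × 71482.4 = 0.00128668 m.
Hypotenuse of the two orthogonal shifts: √(0.0260259² + 0.00128668²) = 0.0260577 m.

0.03 meters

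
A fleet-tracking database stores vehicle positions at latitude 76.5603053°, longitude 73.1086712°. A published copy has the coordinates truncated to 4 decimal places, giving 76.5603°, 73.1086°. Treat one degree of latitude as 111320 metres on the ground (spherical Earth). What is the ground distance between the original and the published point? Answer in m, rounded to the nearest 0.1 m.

Δlat = 76.5603053 − 76.5603 = +0.0000053°; Δlon = 73.1086712 − 73.1086 = +0.0000712°.
N–S: 0.0000053° × 111320 m/° = 0.589996 m.
East–west at this latitude: 0.0000712° × 111320 × cos 76.5603° ≈ 0.0000712 × 25873.2 = 1.84217 m.
Distance: √(0.589996² + 1.84217²) ≈ 1.93435 m.

1.9 m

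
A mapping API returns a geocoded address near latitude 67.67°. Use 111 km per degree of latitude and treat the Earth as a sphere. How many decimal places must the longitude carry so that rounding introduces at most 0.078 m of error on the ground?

6 decimal places

At 67.67° one degree of longitude covers 111000 × cos 67.67° ≈ 111000 × 0.3799 ≈ 42173.4 m.
Rounding to N decimal places gives at most 0.5 × 10⁻ᴺ degrees of error, i.e. 0.5 × 10⁻ᴺ × 42173.4 m.
Setting 21086.7 × 10⁻ᴺ ≤ 0.078 gives 10ᴺ ≥ 2.703e+05, i.e. N ≥ 5.43.
At 5 places the error can reach 0.211 m, but 6 places keeps it to 0.0211 m.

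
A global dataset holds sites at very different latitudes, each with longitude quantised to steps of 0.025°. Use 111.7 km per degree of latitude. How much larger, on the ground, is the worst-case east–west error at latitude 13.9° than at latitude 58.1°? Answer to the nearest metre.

With a 0.025° grid the true value lies within half a step, ±0.025°/2 = ±0.0125°, of the stored one.
Error at 13.9° = 0.0125° × 111700 × cos 13.9° ≈ 1396.2 × 0.9707 = 1355.4 m.
Error at 58.1° = 0.0125° × 111700 × cos 58.1° ≈ 1396.2 × 0.5284 = 737.83 m.
So the lower-latitude error exceeds the higher by 1355.4 − 737.83 = 617.53 m.

618 metres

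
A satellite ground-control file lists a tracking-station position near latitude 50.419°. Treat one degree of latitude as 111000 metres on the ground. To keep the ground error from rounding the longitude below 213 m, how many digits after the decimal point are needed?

3

At 50.419° one degree of longitude covers 111000 × cos 50.419° ≈ 111000 × 0.6372 ≈ 70725.7 m.
With N decimal places the half-ulp bound is 0.5·10⁻ᴺ°, or 0.5·10⁻ᴺ × 70725.7 m on the ground.
Setting 35362.8 × 10⁻ᴺ ≤ 213 gives 10ᴺ ≥ 166, i.e. N ≥ 2.22.
So 3 decimal places suffice (35.4 m); 2 would allow up to 354 m.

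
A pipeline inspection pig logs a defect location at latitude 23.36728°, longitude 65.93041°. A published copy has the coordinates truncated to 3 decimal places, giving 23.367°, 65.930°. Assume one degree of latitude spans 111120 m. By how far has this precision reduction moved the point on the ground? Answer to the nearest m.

Δlat = 23.36728 − 23.367 = +0.00028°; Δlon = 65.93041 − 65.930 = +0.00041°.
North–south shift: 0.00028 × 111120 = 31.1136 m.
E–W at 23.367°: 0.00041° × 111120 × cos 23.367° = 0.00041 × 111120 × 0.9180 ≈ 41.8226 m.
Hypotenuse of the two orthogonal shifts: √(31.1136² + 41.8226²) = 52.1266 m.

52 m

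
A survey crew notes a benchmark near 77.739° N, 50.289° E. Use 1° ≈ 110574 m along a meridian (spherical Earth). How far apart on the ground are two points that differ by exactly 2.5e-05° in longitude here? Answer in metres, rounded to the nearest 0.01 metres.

0.59 metres

At 77.739° a degree of longitude is 110574 × cos 77.739° ≈ 23482.1 m, so 2.5e-05° corresponds to 0.587052 m.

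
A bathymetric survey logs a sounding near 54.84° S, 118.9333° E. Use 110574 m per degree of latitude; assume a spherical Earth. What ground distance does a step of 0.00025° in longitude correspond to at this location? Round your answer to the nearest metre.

16 metres

0.00025° of longitude at 54.84° is 0.00025 × 110574 × cos 54.84° ≈ 0.00025 × 63675.3 = 15.9188 m.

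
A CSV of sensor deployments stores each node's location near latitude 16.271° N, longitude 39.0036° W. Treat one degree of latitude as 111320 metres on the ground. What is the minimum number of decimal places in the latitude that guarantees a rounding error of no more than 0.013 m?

7 decimal places

One degree of latitude covers 111320 m.
With N decimal places the half-ulp bound is 0.5·10⁻ᴺ°, or 0.5·10⁻ᴺ × 111320 m on the ground.
Setting 55660 × 10⁻ᴺ ≤ 0.013 gives 10ᴺ ≥ 4.282e+06, i.e. N ≥ 6.63.
N = 6 would give 0.0557 m (too coarse); N = 7 gives 0.00557 m ≤ 0.013 m.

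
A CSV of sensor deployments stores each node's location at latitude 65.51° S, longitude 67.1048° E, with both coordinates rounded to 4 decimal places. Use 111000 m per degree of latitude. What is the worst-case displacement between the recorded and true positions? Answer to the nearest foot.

Rounding to 4 decimal places leaves each coordinate within ±5e-05° of the true value.
Latitude error → 5e-05 × 111000 = 5.55 m along the meridian.
Longitude error → 5e-05 × 111000 × cos 65.51° = 5e-05 × 111000 × 0.4145 ≈ 2.30067 m.
Worst case both components are at the extreme and orthogonal: √(5.55² + 2.30067²) ≈ 6.00796 m.
Converting: 6.00796 m × 3.2808 ft/m ≈ 19.711 ft.

20 feet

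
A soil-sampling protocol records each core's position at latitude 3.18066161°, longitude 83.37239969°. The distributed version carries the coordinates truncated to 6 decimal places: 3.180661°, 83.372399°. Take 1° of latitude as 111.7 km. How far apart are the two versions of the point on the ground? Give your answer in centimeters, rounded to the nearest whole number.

10 centimeters

Δlat = 3.18066161 − 3.180661 = +0.00000061°; Δlon = 83.37239969 − 83.372399 = +0.00000069°.
North–south shift: 0.00000061 × 111700 = 0.068137 m.
East–west at this latitude: 0.00000069° × 111700 × cos 3.18066° ≈ 0.00000069 × 111528 = 0.0769543 m.
Combined displacement = (0.068137² + 0.0769543²)^½ ≈ 0.102784 m.
That is 0.102784 m = 10.278 cm.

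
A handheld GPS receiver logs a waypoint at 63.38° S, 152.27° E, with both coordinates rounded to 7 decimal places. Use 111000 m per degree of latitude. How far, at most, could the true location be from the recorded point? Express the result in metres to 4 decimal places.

0.0061 metres

Rounding to 7 decimal places leaves each coordinate within ±5e-08° of the true value.
N–S: 5e-08° × 111000 m/° = 0.00555 m.
East–west component at 63.38°: 5e-08° × 111000 × cos 63.38° ≈ 5e-08 × 49735.9 ≈ 0.0024868 m.
Combining orthogonally: (0.00555² + 0.0024868²)^½ ≈ 0.00608167 m.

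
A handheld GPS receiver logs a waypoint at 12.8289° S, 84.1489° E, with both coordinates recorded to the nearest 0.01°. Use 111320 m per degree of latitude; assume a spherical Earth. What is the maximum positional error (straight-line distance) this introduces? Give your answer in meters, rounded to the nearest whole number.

777 meters

Rounding to 2 decimal places leaves each coordinate within ±0.005° of the true value.
North–south component: 0.005° × 111320 = 556.6 m.
East–west component at 12.8289°: 0.005° × 111320 × cos 12.8289° ≈ 0.005 × 108541 ≈ 542.706 m.
Combining orthogonally: (556.6² + 542.706²)^½ ≈ 777.389 m.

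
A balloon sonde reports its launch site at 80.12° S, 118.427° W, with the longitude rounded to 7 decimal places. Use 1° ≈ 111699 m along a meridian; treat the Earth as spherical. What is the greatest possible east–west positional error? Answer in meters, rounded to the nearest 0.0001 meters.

Rounding to 7 decimal places leaves the longitude within ±5e-08° of the true value.
One degree of longitude at 80.12° is 111699 × cos 80.12° ≈ 111699 × 0.1716 = 19165.9 m.
Maximum E–W displacement: 5e-08 × 19165.9 = 0.000958295 m.

0.0010 meters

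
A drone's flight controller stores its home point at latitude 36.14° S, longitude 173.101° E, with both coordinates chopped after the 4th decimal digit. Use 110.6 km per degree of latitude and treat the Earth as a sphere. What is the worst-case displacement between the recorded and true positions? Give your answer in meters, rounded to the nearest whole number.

Truncating at 4 decimal places can drop up to a full unit in the last place, so each coordinate may be off by as much as 0.0001°.
N–S: 0.0001° × 110600 m/° = 11.06 m.
Longitude error → 0.0001 × 110600 × cos 36.14° = 0.0001 × 110600 × 0.8076 ≈ 8.93182 m.
Worst case both components are at the extreme and orthogonal: √(11.06² + 8.93182²) ≈ 14.2162 m.

14 meters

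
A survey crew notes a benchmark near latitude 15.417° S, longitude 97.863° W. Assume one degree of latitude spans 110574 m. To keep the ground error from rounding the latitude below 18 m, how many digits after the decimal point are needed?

One degree of latitude covers 110574 m.
N decimal places → at most half a unit in the last place, 0.5 × 10⁻ᴺ° = 110574/2 × 10⁻ᴺ m.
Setting 55287 × 10⁻ᴺ ≤ 18 gives 10ᴺ ≥ 3072, i.e. N ≥ 3.49.
N = 3 would give 55.3 m (too coarse); N = 4 gives 5.53 m ≤ 18 m.

4 decimal places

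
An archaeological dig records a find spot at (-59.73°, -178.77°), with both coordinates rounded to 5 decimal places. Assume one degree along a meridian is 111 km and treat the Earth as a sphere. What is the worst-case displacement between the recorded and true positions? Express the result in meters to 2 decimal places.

Rounding to 5 decimal places leaves each coordinate within ±5e-06° of the true value.
North–south component: 5e-06° × 111000 = 0.555 m.
E–W at 59.73°: 5e-06° × 111000 × cos 59.73° = 5e-06 × 111000 × 0.5041 ≈ 0.279762 m.
Worst case both components are at the extreme and orthogonal: √(0.555² + 0.279762²) ≈ 0.621524 m.

0.62 meters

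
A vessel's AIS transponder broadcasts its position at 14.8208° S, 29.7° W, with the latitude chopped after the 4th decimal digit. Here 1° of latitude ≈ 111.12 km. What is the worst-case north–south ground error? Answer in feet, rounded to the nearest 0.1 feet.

Truncating at 4 decimal places can drop up to a full unit in the last place, so the latitude may be off by as much as 0.0001°.
Along the meridian that is 0.0001° × 111120 m/° = 11.112 m.
In feet: 11.112 m ÷ 0.3048 ≈ 36.457 ft.

36.5 feet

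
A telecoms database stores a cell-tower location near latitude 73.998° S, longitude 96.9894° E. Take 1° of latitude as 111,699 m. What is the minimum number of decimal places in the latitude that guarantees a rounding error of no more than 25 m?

One degree of latitude covers 111699 m.
With N decimal places the half-ulp bound is 0.5·10⁻ᴺ°, or 0.5·10⁻ᴺ × 111699 m on the ground.
Setting 55849.5 × 10⁻ᴺ ≤ 25 gives 10ᴺ ≥ 2234, i.e. N ≥ 3.35.
At 3 places the error can reach 55.8 m, but 4 places keeps it to 5.58 m.

4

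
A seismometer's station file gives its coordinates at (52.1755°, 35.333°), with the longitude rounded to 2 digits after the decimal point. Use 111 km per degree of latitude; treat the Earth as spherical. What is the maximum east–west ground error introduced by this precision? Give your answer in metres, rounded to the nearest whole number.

340 metres

Rounding to 2 decimal places leaves the longitude within ±0.005° of the true value.
Parallels shrink by cos φ, so at 52.1755° a degree of longitude is 111000 × 0.6132 ≈ 68070.2 m.
Maximum E–W displacement: 0.005 × 68070.2 = 340.351 m.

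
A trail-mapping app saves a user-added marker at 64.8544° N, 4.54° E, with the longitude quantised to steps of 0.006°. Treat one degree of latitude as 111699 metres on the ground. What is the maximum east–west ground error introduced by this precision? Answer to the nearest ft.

467 ft

With a 0.006° grid the true value lies within half a step, ±0.006°/2 = ±0.003°, of the stored one.
One degree of longitude at 64.8544° is 111699 × cos 64.8544° ≈ 111699 × 0.4249 = 47463.1 m.
East–west error: 0.003° × 47463.1 m/° ≈ 142.389 m.
In feet: 142.389 m ÷ 0.3048 ≈ 467.16 ft.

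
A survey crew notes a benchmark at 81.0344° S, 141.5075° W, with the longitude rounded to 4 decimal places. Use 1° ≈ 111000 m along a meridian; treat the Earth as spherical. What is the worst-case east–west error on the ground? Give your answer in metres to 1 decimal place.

Rounding to 4 decimal places leaves the longitude within ±5e-05° of the true value.
Parallels shrink by cos φ, so at 81.0344° a degree of longitude is 111000 × 0.1558 ≈ 17298.4 m.
Maximum E–W displacement: 5e-05 × 17298.4 = 0.86492 m.

0.9 metres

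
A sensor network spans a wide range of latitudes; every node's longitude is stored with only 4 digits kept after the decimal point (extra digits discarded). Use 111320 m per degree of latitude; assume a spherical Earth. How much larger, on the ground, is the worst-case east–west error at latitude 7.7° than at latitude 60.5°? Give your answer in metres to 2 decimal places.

5.55 metres

Truncating at 4 decimal places can drop up to a full unit in the last place, so the longitude may be off by as much as 0.0001°.
At 7.7°: 0.0001° × 111320 × cos 7.7° = 0.0001 × 111320 × 0.9910 ≈ 11.032 m.
At 60.5°: 0.0001° × 111320 × cos 60.5° = 0.0001 × 111320 × 0.4924 ≈ 5.4817 m.
So the lower-latitude error exceeds the higher by 11.032 − 5.4817 = 5.55 m.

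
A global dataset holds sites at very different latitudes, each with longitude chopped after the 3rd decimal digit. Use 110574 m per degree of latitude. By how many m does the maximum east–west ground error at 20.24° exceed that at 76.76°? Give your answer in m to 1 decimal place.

78.4 m

Truncating at 3 decimal places can drop up to a full unit in the last place, so the longitude may be off by as much as 0.001°.
At 20.24°: 0.001° × 110574 × cos 20.24° = 0.001 × 110574 × 0.9383 ≈ 103.75 m.
Error at 76.76° = 0.001° × 110574 × cos 76.76° ≈ 110.57 × 0.2290 = 25.325 m.
So the lower-latitude error exceeds the higher by 103.75 − 25.325 = 78.421 m.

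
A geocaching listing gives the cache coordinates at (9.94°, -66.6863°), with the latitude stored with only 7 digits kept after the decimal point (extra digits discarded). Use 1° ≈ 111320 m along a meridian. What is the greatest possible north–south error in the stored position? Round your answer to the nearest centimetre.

1 centimetres

Truncating at 7 decimal places can drop up to a full unit in the last place, so the latitude may be off by as much as 1e-07°.
North–south distance: 1e-07° × 111320 m/° = 0.011132 m.
That is 0.011132 m = 1.1132 cm.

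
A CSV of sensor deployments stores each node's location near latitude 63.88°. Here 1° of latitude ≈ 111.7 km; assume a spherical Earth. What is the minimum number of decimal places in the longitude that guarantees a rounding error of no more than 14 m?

At 63.88° one degree of longitude covers 111700 × cos 63.88° ≈ 111700 × 0.4403 ≈ 49176.2 m.
Rounding to N decimal places gives at most 0.5 × 10⁻ᴺ degrees of error, i.e. 0.5 × 10⁻ᴺ × 49176.2 m.
Need 0.5 × 49176.2 × 10⁻ᴺ ≤ 14 → 10⁻ᴺ ≤ 5.694e-04, so N ≥ 3.24.
At 3 places the error can reach 24.6 m, but 4 places keeps it to 2.46 m.

4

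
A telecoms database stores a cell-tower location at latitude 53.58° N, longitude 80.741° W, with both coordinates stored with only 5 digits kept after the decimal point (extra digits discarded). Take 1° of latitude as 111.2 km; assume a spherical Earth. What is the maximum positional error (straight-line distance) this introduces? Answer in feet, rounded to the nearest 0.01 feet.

Truncating at 5 decimal places can drop up to a full unit in the last place, so each coordinate may be off by as much as 1e-05°.
North–south component: 1e-05° × 111200 = 1.112 m.
Longitude error → 1e-05 × 111200 × cos 53.58° = 1e-05 × 111200 × 0.5937 ≈ 0.660194 m.
Worst case both components are at the extreme and orthogonal: √(1.112² + 0.660194²) ≈ 1.29321 m.
In feet: 1.29321 m ÷ 0.3048 ≈ 4.2428 ft.

4.24 feet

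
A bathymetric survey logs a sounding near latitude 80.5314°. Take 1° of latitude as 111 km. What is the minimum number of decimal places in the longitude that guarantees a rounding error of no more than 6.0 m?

At 80.5314° one degree of longitude covers 111000 × cos 80.5314° ≈ 111000 × 0.1645 ≈ 18260.3 m.
With N decimal places the half-ulp bound is 0.5·10⁻ᴺ°, or 0.5·10⁻ᴺ × 18260.3 m on the ground.
Setting 9130.14 × 10⁻ᴺ ≤ 6.0 gives 10ᴺ ≥ 1522, i.e. N ≥ 3.18.
So 4 decimal places suffice (0.913 m); 3 would allow up to 9.13 m.

4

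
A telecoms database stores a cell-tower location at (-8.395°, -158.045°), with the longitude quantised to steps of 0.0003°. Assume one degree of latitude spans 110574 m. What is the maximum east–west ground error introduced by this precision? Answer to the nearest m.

With a 0.0003° grid the true value lies within half a step, ±0.0003°/2 = ±0.00015°, of the stored one.
At latitude 8.395° a degree of longitude spans 110574 m × cos 8.395° = 110574 × 0.9893 ≈ 109389 m.
East–west error: 0.00015° × 109389 m/° ≈ 16.4084 m.

16 m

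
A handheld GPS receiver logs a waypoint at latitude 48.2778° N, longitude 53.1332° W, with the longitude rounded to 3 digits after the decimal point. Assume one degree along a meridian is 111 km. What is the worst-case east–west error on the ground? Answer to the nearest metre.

Rounding to 3 decimal places leaves the longitude within ±0.0005° of the true value.
One degree of longitude at 48.2778° is 111000 × cos 48.2778° ≈ 111000 × 0.6655 = 73872.7 m.
So at most 0.0005° × 73872.7 ≈ 36.9363 m east–west.

37 metres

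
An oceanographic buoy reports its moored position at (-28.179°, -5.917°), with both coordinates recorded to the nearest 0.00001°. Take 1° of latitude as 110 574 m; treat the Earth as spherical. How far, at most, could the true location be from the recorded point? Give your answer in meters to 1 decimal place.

Rounding to 5 decimal places leaves each coordinate within ±5e-06° of the true value.
N–S: 5e-06° × 110574 m/° = 0.55287 m.
Longitude error → 5e-06 × 110574 × cos 28.179° = 5e-06 × 110574 × 0.8815 ≈ 0.487342 m.
The two errors are perpendicular, so the maximum displacement is √(0.55287² + 0.487342²) ≈ 0.736999 m.

0.7 meters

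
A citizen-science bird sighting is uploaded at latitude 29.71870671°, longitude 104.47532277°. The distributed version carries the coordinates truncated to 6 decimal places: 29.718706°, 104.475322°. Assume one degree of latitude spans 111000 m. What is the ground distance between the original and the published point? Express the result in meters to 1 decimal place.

Δlat = 29.71870671 − 29.718706 = +0.00000071°; Δlon = 104.47532277 − 104.475322 = +0.00000077°.
North–south shift: 0.00000071 × 111000 = 0.07881 m.
East–west at this latitude: 0.00000077° × 111000 × cos 29.7187° ≈ 0.00000077 × 96400.1 = 0.0742281 m.
Distance: √(0.07881² + 0.0742281²) ≈ 0.108263 m.

0.1 meters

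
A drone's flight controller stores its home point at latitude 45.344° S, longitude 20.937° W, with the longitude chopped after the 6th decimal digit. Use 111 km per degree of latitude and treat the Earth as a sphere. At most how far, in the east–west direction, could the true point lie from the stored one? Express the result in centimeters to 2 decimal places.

Truncating at 6 decimal places can drop up to a full unit in the last place, so the longitude may be off by as much as 1e-06°.
At latitude 45.344° a degree of longitude spans 111000 m × cos 45.344° = 111000 × 0.7028 ≈ 78016.2 m.
Maximum E–W displacement: 1e-06 × 78016.2 = 0.0780162 m.
That is 0.0780162 m = 7.8016 cm.

7.80 centimeters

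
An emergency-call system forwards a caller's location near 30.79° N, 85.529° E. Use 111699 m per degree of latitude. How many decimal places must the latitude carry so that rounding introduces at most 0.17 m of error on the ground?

6 decimal places

One degree of latitude covers 111699 m.
N decimal places → at most half a unit in the last place, 0.5 × 10⁻ᴺ° = 111699/2 × 10⁻ᴺ m.
Setting 55849.5 × 10⁻ᴺ ≤ 0.17 gives 10ᴺ ≥ 3.285e+05, i.e. N ≥ 5.52.
So 6 decimal places suffice (0.0558 m); 5 would allow up to 0.558 m.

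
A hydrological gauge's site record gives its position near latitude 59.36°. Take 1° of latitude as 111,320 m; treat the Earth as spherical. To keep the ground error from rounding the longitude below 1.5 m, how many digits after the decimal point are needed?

5 decimal places

At 59.36° one degree of longitude covers 111320 × cos 59.36° ≈ 111320 × 0.5096 ≈ 56733.4 m.
With N decimal places the half-ulp bound is 0.5·10⁻ᴺ°, or 0.5·10⁻ᴺ × 56733.4 m on the ground.
Setting 28366.7 × 10⁻ᴺ ≤ 1.5 gives 10ᴺ ≥ 1.891e+04, i.e. N ≥ 4.28.
N = 4 would give 2.84 m (too coarse); N = 5 gives 0.284 m ≤ 1.5 m.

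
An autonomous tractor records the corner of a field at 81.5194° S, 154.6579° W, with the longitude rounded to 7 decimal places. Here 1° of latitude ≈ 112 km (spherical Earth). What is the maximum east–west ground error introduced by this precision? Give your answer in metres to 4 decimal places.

0.0008 metres

Rounding to 7 decimal places leaves the longitude within ±5e-08° of the true value.
At latitude 81.5194° a degree of longitude spans 112000 m × cos 81.5194° = 112000 × 0.1475 ≈ 16517.1 m.
Maximum E–W displacement: 5e-08 × 16517.1 = 0.000825857 m.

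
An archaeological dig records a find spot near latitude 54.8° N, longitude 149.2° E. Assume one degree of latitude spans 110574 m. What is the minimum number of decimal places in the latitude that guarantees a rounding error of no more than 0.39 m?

6 decimal places

One degree of latitude covers 110574 m.
N decimal places → at most half a unit in the last place, 0.5 × 10⁻ᴺ° = 110574/2 × 10⁻ᴺ m.
Need 0.5 × 110574 × 10⁻ᴺ ≤ 0.39 → 10⁻ᴺ ≤ 7.054e-06, so N ≥ 5.15.
So 6 decimal places suffice (0.0553 m); 5 would allow up to 0.553 m.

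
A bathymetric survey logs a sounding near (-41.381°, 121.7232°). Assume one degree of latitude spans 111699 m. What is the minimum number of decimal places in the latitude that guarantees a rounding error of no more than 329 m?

One degree of latitude covers 111699 m.
Rounding to N decimal places gives at most 0.5 × 10⁻ᴺ degrees of error, i.e. 0.5 × 10⁻ᴺ × 111699 m.
Setting 55849.5 × 10⁻ᴺ ≤ 329 gives 10ᴺ ≥ 169.8, i.e. N ≥ 2.23.
At 2 places the error can reach 558 m, but 3 places keeps it to 55.8 m.

3 decimal places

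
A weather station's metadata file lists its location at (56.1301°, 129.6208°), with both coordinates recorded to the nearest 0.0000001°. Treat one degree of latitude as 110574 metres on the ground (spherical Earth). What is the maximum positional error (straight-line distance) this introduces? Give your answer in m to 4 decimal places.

Rounding to 7 decimal places leaves each coordinate within ±5e-08° of the true value.
N–S: 5e-08° × 110574 m/° = 0.0055287 m.
Longitude error → 5e-08 × 110574 × cos 56.1301° = 5e-08 × 110574 × 0.5573 ≈ 0.00308119 m.
Combining orthogonally: (0.0055287² + 0.00308119²)^½ ≈ 0.00632932 m.

0.0063 m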